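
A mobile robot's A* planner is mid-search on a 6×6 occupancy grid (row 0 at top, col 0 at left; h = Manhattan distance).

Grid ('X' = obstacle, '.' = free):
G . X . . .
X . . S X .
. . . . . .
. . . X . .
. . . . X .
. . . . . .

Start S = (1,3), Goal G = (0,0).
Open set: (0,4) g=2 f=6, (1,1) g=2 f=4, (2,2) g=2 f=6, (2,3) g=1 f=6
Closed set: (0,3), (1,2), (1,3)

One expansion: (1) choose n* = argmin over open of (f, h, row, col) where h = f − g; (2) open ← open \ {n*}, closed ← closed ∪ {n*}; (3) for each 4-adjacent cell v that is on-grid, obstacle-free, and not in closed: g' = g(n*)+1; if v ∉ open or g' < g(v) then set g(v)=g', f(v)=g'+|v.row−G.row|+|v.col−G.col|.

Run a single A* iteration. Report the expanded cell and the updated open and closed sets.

expanded=(1,1); open=[(0,1) g=3 f=4, (0,4) g=2 f=6, (2,1) g=3 f=6, (2,2) g=2 f=6, (2,3) g=1 f=6]; closed=[(0,3), (1,1), (1,2), (1,3)]

step 1: expand (1,1) (f=4, h=2) → closed; open now [(0,1) g=3 f=4, (0,4) g=2 f=6, (2,1) g=3 f=6, (2,2) g=2 f=6, (2,3) g=1 f=6]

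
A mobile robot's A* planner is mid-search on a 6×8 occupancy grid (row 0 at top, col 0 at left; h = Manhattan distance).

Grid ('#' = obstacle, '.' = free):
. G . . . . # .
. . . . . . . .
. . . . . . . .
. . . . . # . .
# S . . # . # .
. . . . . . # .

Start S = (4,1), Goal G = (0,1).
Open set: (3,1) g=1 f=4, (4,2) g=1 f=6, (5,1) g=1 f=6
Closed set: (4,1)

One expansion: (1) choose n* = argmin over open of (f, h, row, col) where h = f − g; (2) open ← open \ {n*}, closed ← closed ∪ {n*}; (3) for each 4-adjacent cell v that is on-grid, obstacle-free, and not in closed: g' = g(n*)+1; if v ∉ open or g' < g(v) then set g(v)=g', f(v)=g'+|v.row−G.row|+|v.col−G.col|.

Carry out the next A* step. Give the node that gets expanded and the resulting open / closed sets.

expanded=(3,1); open=[(2,1) g=2 f=4, (3,0) g=2 f=6, (3,2) g=2 f=6, (4,2) g=1 f=6, (5,1) g=1 f=6]; closed=[(3,1), (4,1)]

step 1: expand (3,1) (f=4, h=3) → closed; open now [(2,1) g=2 f=4, (3,0) g=2 f=6, (3,2) g=2 f=6, (4,2) g=1 f=6, (5,1) g=1 f=6]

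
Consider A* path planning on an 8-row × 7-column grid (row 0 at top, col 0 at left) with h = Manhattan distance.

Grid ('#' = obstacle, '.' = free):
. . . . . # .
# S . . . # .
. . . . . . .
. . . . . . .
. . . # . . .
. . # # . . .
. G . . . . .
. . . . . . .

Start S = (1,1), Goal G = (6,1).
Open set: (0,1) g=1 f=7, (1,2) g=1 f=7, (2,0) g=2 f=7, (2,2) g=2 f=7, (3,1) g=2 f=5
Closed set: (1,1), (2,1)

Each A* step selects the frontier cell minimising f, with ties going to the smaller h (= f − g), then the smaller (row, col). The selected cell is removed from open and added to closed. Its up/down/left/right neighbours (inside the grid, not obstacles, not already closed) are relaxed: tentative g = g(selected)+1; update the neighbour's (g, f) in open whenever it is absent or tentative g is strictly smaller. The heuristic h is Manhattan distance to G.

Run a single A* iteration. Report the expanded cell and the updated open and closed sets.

step 1: expand (3,1) (f=5, h=3) → closed; open now [(0,1) g=1 f=7, (1,2) g=1 f=7, (2,0) g=2 f=7, (2,2) g=2 f=7, (3,0) g=3 f=7, (3,2) g=3 f=7, (4,1) g=3 f=5]

expanded=(3,1); open=[(0,1) g=1 f=7, (1,2) g=1 f=7, (2,0) g=2 f=7, (2,2) g=2 f=7, (3,0) g=3 f=7, (3,2) g=3 f=7, (4,1) g=3 f=5]; closed=[(1,1), (2,1), (3,1)]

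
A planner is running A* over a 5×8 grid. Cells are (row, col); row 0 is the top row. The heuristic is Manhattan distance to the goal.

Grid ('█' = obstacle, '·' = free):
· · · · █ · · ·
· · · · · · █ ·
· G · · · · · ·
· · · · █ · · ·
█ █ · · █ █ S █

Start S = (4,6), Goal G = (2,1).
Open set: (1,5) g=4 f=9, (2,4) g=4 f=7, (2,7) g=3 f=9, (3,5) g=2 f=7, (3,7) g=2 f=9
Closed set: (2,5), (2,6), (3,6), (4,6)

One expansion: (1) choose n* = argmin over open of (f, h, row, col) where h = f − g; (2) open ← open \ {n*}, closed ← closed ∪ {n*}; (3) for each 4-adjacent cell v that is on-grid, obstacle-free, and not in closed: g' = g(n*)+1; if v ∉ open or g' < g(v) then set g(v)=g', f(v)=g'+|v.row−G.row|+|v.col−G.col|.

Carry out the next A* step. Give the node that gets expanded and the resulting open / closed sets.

step 1: expand (2,4) (f=7, h=3) → closed; open now [(1,4) g=5 f=9, (1,5) g=4 f=9, (2,3) g=5 f=7, (2,7) g=3 f=9, (3,5) g=2 f=7, (3,7) g=2 f=9]

expanded=(2,4); open=[(1,4) g=5 f=9, (1,5) g=4 f=9, (2,3) g=5 f=7, (2,7) g=3 f=9, (3,5) g=2 f=7, (3,7) g=2 f=9]; closed=[(2,4), (2,5), (2,6), (3,6), (4,6)]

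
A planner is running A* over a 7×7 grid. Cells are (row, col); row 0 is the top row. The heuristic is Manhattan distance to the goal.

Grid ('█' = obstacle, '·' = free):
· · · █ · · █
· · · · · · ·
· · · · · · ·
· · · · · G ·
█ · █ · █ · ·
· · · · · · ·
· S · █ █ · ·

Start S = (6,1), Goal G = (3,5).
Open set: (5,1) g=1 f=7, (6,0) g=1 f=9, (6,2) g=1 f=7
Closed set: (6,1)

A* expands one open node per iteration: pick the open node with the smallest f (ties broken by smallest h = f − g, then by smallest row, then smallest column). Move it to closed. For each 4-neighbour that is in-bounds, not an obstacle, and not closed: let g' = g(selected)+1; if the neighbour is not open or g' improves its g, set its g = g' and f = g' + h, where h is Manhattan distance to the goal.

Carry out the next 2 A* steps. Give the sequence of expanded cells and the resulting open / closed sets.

order=[(5,1) → (4,1)]; open=[(3,1) g=3 f=7, (5,0) g=2 f=9, (5,2) g=2 f=7, (6,0) g=1 f=9, (6,2) g=1 f=7]; closed=[(4,1), (5,1), (6,1)]

step 1: expand (5,1) (f=7, h=6) → closed; open now [(4,1) g=2 f=7, (5,0) g=2 f=9, (5,2) g=2 f=7, (6,0) g=1 f=9, (6,2) g=1 f=7]
step 2: expand (4,1) (f=7, h=5) → closed; open now [(3,1) g=3 f=7, (5,0) g=2 f=9, (5,2) g=2 f=7, (6,0) g=1 f=9, (6,2) g=1 f=7]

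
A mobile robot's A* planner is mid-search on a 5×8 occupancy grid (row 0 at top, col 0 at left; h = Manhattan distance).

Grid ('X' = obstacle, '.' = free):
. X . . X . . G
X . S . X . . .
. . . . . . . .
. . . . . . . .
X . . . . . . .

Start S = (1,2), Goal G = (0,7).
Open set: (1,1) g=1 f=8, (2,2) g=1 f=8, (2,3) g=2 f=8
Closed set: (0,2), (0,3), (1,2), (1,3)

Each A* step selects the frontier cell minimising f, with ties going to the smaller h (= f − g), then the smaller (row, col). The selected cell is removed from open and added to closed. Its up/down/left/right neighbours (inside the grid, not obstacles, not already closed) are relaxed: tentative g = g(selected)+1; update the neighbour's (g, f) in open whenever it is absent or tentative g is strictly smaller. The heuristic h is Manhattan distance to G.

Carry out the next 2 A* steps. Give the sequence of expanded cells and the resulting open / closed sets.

order=[(2,3) → (2,4)]; open=[(1,1) g=1 f=8, (2,2) g=1 f=8, (2,5) g=4 f=8, (3,3) g=3 f=10, (3,4) g=4 f=10]; closed=[(0,2), (0,3), (1,2), (1,3), (2,3), (2,4)]

step 1: expand (2,3) (f=8, h=6) → closed; open now [(1,1) g=1 f=8, (2,2) g=1 f=8, (2,4) g=3 f=8, (3,3) g=3 f=10]
step 2: expand (2,4) (f=8, h=5) → closed; open now [(1,1) g=1 f=8, (2,2) g=1 f=8, (2,5) g=4 f=8, (3,3) g=3 f=10, (3,4) g=4 f=10]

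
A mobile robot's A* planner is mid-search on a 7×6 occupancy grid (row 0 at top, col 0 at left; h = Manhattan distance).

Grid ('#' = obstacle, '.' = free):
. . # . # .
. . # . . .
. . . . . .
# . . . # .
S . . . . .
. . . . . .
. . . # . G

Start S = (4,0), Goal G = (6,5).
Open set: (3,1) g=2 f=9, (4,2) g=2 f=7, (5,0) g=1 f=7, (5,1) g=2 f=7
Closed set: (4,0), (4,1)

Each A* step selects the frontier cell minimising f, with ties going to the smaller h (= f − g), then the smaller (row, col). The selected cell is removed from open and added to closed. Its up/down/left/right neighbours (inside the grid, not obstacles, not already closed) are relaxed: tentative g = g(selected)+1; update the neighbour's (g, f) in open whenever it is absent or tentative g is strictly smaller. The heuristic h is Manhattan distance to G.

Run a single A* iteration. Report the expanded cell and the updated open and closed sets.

expanded=(4,2); open=[(3,1) g=2 f=9, (3,2) g=3 f=9, (4,3) g=3 f=7, (5,0) g=1 f=7, (5,1) g=2 f=7, (5,2) g=3 f=7]; closed=[(4,0), (4,1), (4,2)]

step 1: expand (4,2) (f=7, h=5) → closed; open now [(3,1) g=2 f=9, (3,2) g=3 f=9, (4,3) g=3 f=7, (5,0) g=1 f=7, (5,1) g=2 f=7, (5,2) g=3 f=7]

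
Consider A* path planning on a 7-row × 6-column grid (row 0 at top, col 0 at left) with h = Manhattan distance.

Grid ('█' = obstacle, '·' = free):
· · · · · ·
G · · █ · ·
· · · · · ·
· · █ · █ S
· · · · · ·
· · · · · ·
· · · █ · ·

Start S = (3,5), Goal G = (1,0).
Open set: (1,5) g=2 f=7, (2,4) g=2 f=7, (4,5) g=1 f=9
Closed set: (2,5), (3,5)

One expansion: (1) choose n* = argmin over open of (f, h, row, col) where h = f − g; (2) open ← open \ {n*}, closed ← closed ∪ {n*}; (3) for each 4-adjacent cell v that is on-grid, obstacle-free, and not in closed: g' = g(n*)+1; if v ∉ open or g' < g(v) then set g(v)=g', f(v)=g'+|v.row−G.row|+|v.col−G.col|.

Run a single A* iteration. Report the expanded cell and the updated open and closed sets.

step 1: expand (1,5) (f=7, h=5) → closed; open now [(0,5) g=3 f=9, (1,4) g=3 f=7, (2,4) g=2 f=7, (4,5) g=1 f=9]

expanded=(1,5); open=[(0,5) g=3 f=9, (1,4) g=3 f=7, (2,4) g=2 f=7, (4,5) g=1 f=9]; closed=[(1,5), (2,5), (3,5)]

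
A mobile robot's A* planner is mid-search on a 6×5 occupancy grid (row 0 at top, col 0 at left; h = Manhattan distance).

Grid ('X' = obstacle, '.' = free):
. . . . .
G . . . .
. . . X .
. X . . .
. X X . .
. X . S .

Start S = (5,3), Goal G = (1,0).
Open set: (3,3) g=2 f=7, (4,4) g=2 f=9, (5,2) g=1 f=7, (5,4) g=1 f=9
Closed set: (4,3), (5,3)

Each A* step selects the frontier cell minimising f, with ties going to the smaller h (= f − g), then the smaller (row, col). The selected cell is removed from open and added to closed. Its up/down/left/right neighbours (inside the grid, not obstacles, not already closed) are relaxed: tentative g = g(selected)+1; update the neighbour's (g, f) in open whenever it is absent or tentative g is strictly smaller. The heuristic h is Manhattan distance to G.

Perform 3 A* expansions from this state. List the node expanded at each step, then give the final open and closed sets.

order=[(3,3) → (3,2) → (2,2)]; open=[(1,2) g=5 f=7, (2,1) g=5 f=7, (3,4) g=3 f=9, (4,4) g=2 f=9, (5,2) g=1 f=7, (5,4) g=1 f=9]; closed=[(2,2), (3,2), (3,3), (4,3), (5,3)]

step 1: expand (3,3) (f=7, h=5) → closed; open now [(3,2) g=3 f=7, (3,4) g=3 f=9, (4,4) g=2 f=9, (5,2) g=1 f=7, (5,4) g=1 f=9]
step 2: expand (3,2) (f=7, h=4) → closed; open now [(2,2) g=4 f=7, (3,4) g=3 f=9, (4,4) g=2 f=9, (5,2) g=1 f=7, (5,4) g=1 f=9]
step 3: expand (2,2) (f=7, h=3) → closed; open now [(1,2) g=5 f=7, (2,1) g=5 f=7, (3,4) g=3 f=9, (4,4) g=2 f=9, (5,2) g=1 f=7, (5,4) g=1 f=9]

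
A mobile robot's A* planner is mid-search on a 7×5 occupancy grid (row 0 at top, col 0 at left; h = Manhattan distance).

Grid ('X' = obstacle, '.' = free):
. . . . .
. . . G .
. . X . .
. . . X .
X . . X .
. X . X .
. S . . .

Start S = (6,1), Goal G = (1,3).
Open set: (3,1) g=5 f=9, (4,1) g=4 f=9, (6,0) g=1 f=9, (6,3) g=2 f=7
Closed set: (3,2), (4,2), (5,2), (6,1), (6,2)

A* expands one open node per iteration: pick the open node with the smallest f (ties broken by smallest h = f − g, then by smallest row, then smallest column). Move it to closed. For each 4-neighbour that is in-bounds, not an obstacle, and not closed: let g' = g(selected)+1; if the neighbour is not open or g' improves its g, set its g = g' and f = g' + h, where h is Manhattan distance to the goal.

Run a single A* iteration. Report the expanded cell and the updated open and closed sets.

step 1: expand (6,3) (f=7, h=5) → closed; open now [(3,1) g=5 f=9, (4,1) g=4 f=9, (6,0) g=1 f=9, (6,4) g=3 f=9]

expanded=(6,3); open=[(3,1) g=5 f=9, (4,1) g=4 f=9, (6,0) g=1 f=9, (6,4) g=3 f=9]; closed=[(3,2), (4,2), (5,2), (6,1), (6,2), (6,3)]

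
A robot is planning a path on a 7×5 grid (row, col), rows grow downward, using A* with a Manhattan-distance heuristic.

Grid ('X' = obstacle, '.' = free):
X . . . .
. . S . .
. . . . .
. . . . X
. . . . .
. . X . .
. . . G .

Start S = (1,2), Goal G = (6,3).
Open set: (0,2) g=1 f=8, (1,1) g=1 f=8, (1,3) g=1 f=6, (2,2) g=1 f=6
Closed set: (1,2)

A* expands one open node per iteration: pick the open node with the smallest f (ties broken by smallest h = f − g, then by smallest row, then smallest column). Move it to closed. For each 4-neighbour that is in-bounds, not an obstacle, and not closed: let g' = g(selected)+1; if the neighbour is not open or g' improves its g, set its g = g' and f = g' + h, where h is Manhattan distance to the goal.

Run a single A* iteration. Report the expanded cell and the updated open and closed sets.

step 1: expand (1,3) (f=6, h=5) → closed; open now [(0,2) g=1 f=8, (0,3) g=2 f=8, (1,1) g=1 f=8, (1,4) g=2 f=8, (2,2) g=1 f=6, (2,3) g=2 f=6]

expanded=(1,3); open=[(0,2) g=1 f=8, (0,3) g=2 f=8, (1,1) g=1 f=8, (1,4) g=2 f=8, (2,2) g=1 f=6, (2,3) g=2 f=6]; closed=[(1,2), (1,3)]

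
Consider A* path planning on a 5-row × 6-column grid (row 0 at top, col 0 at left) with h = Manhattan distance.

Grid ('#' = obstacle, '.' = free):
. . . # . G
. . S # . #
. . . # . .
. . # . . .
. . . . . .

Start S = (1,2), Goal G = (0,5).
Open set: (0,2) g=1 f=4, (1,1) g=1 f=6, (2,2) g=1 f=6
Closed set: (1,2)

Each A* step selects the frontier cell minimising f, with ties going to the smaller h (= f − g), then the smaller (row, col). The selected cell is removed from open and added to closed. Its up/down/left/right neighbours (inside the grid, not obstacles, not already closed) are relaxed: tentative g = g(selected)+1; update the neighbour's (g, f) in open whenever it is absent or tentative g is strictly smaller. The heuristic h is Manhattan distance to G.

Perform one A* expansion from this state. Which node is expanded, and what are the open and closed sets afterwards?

step 1: expand (0,2) (f=4, h=3) → closed; open now [(0,1) g=2 f=6, (1,1) g=1 f=6, (2,2) g=1 f=6]

expanded=(0,2); open=[(0,1) g=2 f=6, (1,1) g=1 f=6, (2,2) g=1 f=6]; closed=[(0,2), (1,2)]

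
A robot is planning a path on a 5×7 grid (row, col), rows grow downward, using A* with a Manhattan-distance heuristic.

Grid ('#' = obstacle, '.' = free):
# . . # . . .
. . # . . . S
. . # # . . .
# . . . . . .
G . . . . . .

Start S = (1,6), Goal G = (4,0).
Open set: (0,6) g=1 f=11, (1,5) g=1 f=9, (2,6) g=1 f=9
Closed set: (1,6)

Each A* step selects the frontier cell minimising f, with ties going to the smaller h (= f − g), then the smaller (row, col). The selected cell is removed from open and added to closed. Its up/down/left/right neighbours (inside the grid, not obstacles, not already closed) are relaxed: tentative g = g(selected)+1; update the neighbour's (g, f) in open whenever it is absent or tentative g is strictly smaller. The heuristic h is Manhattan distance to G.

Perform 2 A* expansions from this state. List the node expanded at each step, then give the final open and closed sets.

order=[(1,5) → (1,4)]; open=[(0,4) g=3 f=11, (0,5) g=2 f=11, (0,6) g=1 f=11, (1,3) g=3 f=9, (2,4) g=3 f=9, (2,5) g=2 f=9, (2,6) g=1 f=9]; closed=[(1,4), (1,5), (1,6)]

step 1: expand (1,5) (f=9, h=8) → closed; open now [(0,5) g=2 f=11, (0,6) g=1 f=11, (1,4) g=2 f=9, (2,5) g=2 f=9, (2,6) g=1 f=9]
step 2: expand (1,4) (f=9, h=7) → closed; open now [(0,4) g=3 f=11, (0,5) g=2 f=11, (0,6) g=1 f=11, (1,3) g=3 f=9, (2,4) g=3 f=9, (2,5) g=2 f=9, (2,6) g=1 f=9]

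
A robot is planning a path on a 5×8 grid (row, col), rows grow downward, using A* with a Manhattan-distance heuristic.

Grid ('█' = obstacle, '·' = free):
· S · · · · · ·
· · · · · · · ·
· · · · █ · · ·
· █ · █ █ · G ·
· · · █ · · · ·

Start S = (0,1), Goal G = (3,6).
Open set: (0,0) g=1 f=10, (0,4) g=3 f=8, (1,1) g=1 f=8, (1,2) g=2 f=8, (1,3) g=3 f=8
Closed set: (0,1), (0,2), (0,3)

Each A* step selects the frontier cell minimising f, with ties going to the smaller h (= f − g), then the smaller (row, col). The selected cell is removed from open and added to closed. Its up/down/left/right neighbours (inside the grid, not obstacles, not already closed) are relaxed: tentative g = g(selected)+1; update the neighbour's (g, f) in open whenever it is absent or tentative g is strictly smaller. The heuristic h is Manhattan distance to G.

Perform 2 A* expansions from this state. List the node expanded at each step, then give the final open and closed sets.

order=[(0,4) → (0,5)]; open=[(0,0) g=1 f=10, (0,6) g=5 f=8, (1,1) g=1 f=8, (1,2) g=2 f=8, (1,3) g=3 f=8, (1,4) g=4 f=8, (1,5) g=5 f=8]; closed=[(0,1), (0,2), (0,3), (0,4), (0,5)]

step 1: expand (0,4) (f=8, h=5) → closed; open now [(0,0) g=1 f=10, (0,5) g=4 f=8, (1,1) g=1 f=8, (1,2) g=2 f=8, (1,3) g=3 f=8, (1,4) g=4 f=8]
step 2: expand (0,5) (f=8, h=4) → closed; open now [(0,0) g=1 f=10, (0,6) g=5 f=8, (1,1) g=1 f=8, (1,2) g=2 f=8, (1,3) g=3 f=8, (1,4) g=4 f=8, (1,5) g=5 f=8]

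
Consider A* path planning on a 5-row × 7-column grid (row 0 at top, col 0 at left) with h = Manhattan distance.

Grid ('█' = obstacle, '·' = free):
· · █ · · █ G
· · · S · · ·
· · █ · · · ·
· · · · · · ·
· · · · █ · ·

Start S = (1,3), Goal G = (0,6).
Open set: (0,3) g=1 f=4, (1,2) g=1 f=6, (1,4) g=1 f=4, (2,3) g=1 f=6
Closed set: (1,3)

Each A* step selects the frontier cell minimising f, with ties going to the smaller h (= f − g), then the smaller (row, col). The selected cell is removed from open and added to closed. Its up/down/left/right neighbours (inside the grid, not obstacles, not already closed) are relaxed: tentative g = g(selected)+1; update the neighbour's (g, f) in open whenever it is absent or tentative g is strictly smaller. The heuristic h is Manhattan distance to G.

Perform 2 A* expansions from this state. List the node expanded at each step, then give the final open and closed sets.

step 1: expand (0,3) (f=4, h=3) → closed; open now [(0,4) g=2 f=4, (1,2) g=1 f=6, (1,4) g=1 f=4, (2,3) g=1 f=6]
step 2: expand (0,4) (f=4, h=2) → closed; open now [(1,2) g=1 f=6, (1,4) g=1 f=4, (2,3) g=1 f=6]

order=[(0,3) → (0,4)]; open=[(1,2) g=1 f=6, (1,4) g=1 f=4, (2,3) g=1 f=6]; closed=[(0,3), (0,4), (1,3)]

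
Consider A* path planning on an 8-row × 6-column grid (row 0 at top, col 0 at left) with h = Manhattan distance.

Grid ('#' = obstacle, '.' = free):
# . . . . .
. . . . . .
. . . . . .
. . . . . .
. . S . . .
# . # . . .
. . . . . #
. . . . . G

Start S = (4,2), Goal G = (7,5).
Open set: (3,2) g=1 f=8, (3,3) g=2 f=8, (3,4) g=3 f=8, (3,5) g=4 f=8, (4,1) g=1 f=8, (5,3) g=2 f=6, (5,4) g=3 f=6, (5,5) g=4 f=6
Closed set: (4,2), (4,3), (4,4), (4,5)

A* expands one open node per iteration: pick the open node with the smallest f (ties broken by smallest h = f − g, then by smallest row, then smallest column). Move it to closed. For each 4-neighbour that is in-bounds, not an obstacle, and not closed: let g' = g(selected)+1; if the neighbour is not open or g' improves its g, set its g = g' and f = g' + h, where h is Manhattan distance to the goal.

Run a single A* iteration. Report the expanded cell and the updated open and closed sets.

step 1: expand (5,5) (f=6, h=2) → closed; open now [(3,2) g=1 f=8, (3,3) g=2 f=8, (3,4) g=3 f=8, (3,5) g=4 f=8, (4,1) g=1 f=8, (5,3) g=2 f=6, (5,4) g=3 f=6]

expanded=(5,5); open=[(3,2) g=1 f=8, (3,3) g=2 f=8, (3,4) g=3 f=8, (3,5) g=4 f=8, (4,1) g=1 f=8, (5,3) g=2 f=6, (5,4) g=3 f=6]; closed=[(4,2), (4,3), (4,4), (4,5), (5,5)]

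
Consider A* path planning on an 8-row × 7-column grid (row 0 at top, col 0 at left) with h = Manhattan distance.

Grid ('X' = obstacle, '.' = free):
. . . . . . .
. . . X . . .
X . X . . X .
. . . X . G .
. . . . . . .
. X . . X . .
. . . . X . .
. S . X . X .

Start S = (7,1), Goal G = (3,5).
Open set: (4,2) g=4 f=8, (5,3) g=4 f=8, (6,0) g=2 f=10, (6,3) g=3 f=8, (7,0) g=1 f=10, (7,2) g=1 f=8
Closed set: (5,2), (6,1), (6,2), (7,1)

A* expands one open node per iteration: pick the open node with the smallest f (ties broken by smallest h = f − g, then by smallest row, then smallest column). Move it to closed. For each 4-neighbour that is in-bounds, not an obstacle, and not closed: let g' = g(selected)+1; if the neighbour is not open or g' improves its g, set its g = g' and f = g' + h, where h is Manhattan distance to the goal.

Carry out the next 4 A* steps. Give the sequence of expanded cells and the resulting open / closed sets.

step 1: expand (4,2) (f=8, h=4) → closed; open now [(3,2) g=5 f=8, (4,1) g=5 f=10, (4,3) g=5 f=8, (5,3) g=4 f=8, (6,0) g=2 f=10, (6,3) g=3 f=8, (7,0) g=1 f=10, (7,2) g=1 f=8]
step 2: expand (3,2) (f=8, h=3) → closed; open now [(3,1) g=6 f=10, (4,1) g=5 f=10, (4,3) g=5 f=8, (5,3) g=4 f=8, (6,0) g=2 f=10, (6,3) g=3 f=8, (7,0) g=1 f=10, (7,2) g=1 f=8]
step 3: expand (4,3) (f=8, h=3) → closed; open now [(3,1) g=6 f=10, (4,1) g=5 f=10, (4,4) g=6 f=8, (5,3) g=4 f=8, (6,0) g=2 f=10, (6,3) g=3 f=8, (7,0) g=1 f=10, (7,2) g=1 f=8]
step 4: expand (4,4) (f=8, h=2) → closed; open now [(3,1) g=6 f=10, (3,4) g=7 f=8, (4,1) g=5 f=10, (4,5) g=7 f=8, (5,3) g=4 f=8, (6,0) g=2 f=10, (6,3) g=3 f=8, (7,0) g=1 f=10, (7,2) g=1 f=8]

order=[(4,2) → (3,2) → (4,3) → (4,4)]; open=[(3,1) g=6 f=10, (3,4) g=7 f=8, (4,1) g=5 f=10, (4,5) g=7 f=8, (5,3) g=4 f=8, (6,0) g=2 f=10, (6,3) g=3 f=8, (7,0) g=1 f=10, (7,2) g=1 f=8]; closed=[(3,2), (4,2), (4,3), (4,4), (5,2), (6,1), (6,2), (7,1)]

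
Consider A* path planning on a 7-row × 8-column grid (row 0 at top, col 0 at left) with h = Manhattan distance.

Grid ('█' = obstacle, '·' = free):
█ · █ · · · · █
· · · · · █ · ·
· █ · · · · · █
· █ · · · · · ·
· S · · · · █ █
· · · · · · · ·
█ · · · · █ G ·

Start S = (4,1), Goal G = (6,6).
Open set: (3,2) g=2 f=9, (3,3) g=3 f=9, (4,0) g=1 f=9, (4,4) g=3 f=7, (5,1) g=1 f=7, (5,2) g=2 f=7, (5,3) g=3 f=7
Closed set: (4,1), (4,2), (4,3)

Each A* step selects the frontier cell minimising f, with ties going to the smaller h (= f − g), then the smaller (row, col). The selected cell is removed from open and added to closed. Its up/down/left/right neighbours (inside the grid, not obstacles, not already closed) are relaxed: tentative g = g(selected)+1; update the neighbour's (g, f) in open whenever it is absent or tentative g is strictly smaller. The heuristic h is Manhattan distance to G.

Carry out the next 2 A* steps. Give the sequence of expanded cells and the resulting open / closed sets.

step 1: expand (4,4) (f=7, h=4) → closed; open now [(3,2) g=2 f=9, (3,3) g=3 f=9, (3,4) g=4 f=9, (4,0) g=1 f=9, (4,5) g=4 f=7, (5,1) g=1 f=7, (5,2) g=2 f=7, (5,3) g=3 f=7, (5,4) g=4 f=7]
step 2: expand (4,5) (f=7, h=3) → closed; open now [(3,2) g=2 f=9, (3,3) g=3 f=9, (3,4) g=4 f=9, (3,5) g=5 f=9, (4,0) g=1 f=9, (5,1) g=1 f=7, (5,2) g=2 f=7, (5,3) g=3 f=7, (5,4) g=4 f=7, (5,5) g=5 f=7]

order=[(4,4) → (4,5)]; open=[(3,2) g=2 f=9, (3,3) g=3 f=9, (3,4) g=4 f=9, (3,5) g=5 f=9, (4,0) g=1 f=9, (5,1) g=1 f=7, (5,2) g=2 f=7, (5,3) g=3 f=7, (5,4) g=4 f=7, (5,5) g=5 f=7]; closed=[(4,1), (4,2), (4,3), (4,4), (4,5)]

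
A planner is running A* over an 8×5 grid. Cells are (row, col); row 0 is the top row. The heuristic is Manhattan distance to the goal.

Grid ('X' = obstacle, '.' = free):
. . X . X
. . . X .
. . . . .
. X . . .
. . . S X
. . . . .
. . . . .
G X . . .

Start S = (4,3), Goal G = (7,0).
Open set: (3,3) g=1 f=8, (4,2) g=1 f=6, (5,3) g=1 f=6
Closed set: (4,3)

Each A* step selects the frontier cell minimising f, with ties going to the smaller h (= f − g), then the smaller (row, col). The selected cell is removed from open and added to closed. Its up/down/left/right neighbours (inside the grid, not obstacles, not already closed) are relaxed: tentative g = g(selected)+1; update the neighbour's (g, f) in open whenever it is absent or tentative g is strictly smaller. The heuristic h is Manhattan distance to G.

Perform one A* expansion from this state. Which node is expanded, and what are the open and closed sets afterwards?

step 1: expand (4,2) (f=6, h=5) → closed; open now [(3,2) g=2 f=8, (3,3) g=1 f=8, (4,1) g=2 f=6, (5,2) g=2 f=6, (5,3) g=1 f=6]

expanded=(4,2); open=[(3,2) g=2 f=8, (3,3) g=1 f=8, (4,1) g=2 f=6, (5,2) g=2 f=6, (5,3) g=1 f=6]; closed=[(4,2), (4,3)]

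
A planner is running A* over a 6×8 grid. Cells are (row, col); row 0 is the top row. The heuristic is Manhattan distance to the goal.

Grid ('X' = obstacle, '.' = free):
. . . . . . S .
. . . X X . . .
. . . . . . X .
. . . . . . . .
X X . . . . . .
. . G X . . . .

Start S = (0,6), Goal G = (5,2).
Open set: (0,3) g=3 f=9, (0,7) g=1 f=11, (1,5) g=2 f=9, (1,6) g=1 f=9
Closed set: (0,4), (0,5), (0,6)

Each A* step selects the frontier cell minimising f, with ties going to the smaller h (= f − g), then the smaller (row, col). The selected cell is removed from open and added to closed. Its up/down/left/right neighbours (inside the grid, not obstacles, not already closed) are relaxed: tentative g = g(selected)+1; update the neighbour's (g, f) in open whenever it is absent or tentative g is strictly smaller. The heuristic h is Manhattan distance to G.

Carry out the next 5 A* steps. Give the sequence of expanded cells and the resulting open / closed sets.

order=[(0,3) → (0,2) → (1,2) → (2,2) → (3,2)]; open=[(0,1) g=5 f=11, (0,7) g=1 f=11, (1,1) g=6 f=11, (1,5) g=2 f=9, (1,6) g=1 f=9, (2,1) g=7 f=11, (2,3) g=7 f=11, (3,1) g=8 f=11, (3,3) g=8 f=11, (4,2) g=8 f=9]; closed=[(0,2), (0,3), (0,4), (0,5), (0,6), (1,2), (2,2), (3,2)]

step 1: expand (0,3) (f=9, h=6) → closed; open now [(0,2) g=4 f=9, (0,7) g=1 f=11, (1,5) g=2 f=9, (1,6) g=1 f=9]
step 2: expand (0,2) (f=9, h=5) → closed; open now [(0,1) g=5 f=11, (0,7) g=1 f=11, (1,2) g=5 f=9, (1,5) g=2 f=9, (1,6) g=1 f=9]
step 3: expand (1,2) (f=9, h=4) → closed; open now [(0,1) g=5 f=11, (0,7) g=1 f=11, (1,1) g=6 f=11, (1,5) g=2 f=9, (1,6) g=1 f=9, (2,2) g=6 f=9]
step 4: expand (2,2) (f=9, h=3) → closed; open now [(0,1) g=5 f=11, (0,7) g=1 f=11, (1,1) g=6 f=11, (1,5) g=2 f=9, (1,6) g=1 f=9, (2,1) g=7 f=11, (2,3) g=7 f=11, (3,2) g=7 f=9]
step 5: expand (3,2) (f=9, h=2) → closed; open now [(0,1) g=5 f=11, (0,7) g=1 f=11, (1,1) g=6 f=11, (1,5) g=2 f=9, (1,6) g=1 f=9, (2,1) g=7 f=11, (2,3) g=7 f=11, (3,1) g=8 f=11, (3,3) g=8 f=11, (4,2) g=8 f=9]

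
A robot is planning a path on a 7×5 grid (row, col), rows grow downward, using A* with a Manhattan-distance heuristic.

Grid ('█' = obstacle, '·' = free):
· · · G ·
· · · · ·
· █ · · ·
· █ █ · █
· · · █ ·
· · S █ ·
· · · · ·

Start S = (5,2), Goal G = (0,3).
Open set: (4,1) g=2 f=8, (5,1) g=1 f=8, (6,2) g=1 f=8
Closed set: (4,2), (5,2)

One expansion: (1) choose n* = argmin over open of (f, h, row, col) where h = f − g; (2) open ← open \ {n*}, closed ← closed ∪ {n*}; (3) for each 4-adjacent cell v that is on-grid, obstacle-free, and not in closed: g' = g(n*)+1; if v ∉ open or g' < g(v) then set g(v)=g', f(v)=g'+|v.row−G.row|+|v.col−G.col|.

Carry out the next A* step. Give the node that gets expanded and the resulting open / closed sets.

expanded=(4,1); open=[(4,0) g=3 f=10, (5,1) g=1 f=8, (6,2) g=1 f=8]; closed=[(4,1), (4,2), (5,2)]

step 1: expand (4,1) (f=8, h=6) → closed; open now [(4,0) g=3 f=10, (5,1) g=1 f=8, (6,2) g=1 f=8]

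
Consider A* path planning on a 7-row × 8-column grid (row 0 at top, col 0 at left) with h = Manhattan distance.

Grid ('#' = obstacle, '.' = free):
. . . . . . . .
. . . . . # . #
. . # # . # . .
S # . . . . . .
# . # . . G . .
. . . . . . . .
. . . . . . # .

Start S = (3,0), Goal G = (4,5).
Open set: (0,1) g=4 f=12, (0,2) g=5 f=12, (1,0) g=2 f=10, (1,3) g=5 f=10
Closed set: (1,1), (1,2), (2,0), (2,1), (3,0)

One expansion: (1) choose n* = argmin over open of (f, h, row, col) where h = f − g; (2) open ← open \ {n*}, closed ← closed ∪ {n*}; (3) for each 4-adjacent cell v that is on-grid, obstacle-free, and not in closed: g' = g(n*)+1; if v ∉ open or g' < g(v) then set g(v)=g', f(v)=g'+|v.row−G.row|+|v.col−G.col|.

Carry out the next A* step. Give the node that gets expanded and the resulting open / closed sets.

expanded=(1,3); open=[(0,1) g=4 f=12, (0,2) g=5 f=12, (0,3) g=6 f=12, (1,0) g=2 f=10, (1,4) g=6 f=10]; closed=[(1,1), (1,2), (1,3), (2,0), (2,1), (3,0)]

step 1: expand (1,3) (f=10, h=5) → closed; open now [(0,1) g=4 f=12, (0,2) g=5 f=12, (0,3) g=6 f=12, (1,0) g=2 f=10, (1,4) g=6 f=10]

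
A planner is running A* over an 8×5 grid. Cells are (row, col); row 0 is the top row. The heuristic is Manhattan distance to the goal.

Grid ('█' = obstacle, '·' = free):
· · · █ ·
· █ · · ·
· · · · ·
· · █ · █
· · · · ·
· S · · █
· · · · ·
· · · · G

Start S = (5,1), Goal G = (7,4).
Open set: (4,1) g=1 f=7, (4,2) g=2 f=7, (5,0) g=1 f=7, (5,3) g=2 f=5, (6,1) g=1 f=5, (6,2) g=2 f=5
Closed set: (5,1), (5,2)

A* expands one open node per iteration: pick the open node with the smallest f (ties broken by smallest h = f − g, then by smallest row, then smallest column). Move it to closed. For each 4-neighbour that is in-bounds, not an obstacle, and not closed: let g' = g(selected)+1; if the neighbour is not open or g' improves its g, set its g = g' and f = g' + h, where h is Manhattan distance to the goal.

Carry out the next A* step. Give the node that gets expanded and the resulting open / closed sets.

step 1: expand (5,3) (f=5, h=3) → closed; open now [(4,1) g=1 f=7, (4,2) g=2 f=7, (4,3) g=3 f=7, (5,0) g=1 f=7, (6,1) g=1 f=5, (6,2) g=2 f=5, (6,3) g=3 f=5]

expanded=(5,3); open=[(4,1) g=1 f=7, (4,2) g=2 f=7, (4,3) g=3 f=7, (5,0) g=1 f=7, (6,1) g=1 f=5, (6,2) g=2 f=5, (6,3) g=3 f=5]; closed=[(5,1), (5,2), (5,3)]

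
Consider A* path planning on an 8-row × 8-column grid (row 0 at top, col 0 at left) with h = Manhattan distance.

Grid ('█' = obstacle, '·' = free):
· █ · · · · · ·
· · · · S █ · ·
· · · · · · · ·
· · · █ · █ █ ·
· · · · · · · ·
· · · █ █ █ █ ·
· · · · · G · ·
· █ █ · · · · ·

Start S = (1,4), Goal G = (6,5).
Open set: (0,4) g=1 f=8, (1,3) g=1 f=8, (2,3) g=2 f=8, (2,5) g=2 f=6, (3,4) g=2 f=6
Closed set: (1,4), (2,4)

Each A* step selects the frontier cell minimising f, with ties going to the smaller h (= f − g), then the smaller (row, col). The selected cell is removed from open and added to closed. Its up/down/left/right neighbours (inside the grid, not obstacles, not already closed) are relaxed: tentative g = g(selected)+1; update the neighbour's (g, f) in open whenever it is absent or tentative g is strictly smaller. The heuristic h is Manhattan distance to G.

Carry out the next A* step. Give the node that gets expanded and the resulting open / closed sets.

expanded=(2,5); open=[(0,4) g=1 f=8, (1,3) g=1 f=8, (2,3) g=2 f=8, (2,6) g=3 f=8, (3,4) g=2 f=6]; closed=[(1,4), (2,4), (2,5)]

step 1: expand (2,5) (f=6, h=4) → closed; open now [(0,4) g=1 f=8, (1,3) g=1 f=8, (2,3) g=2 f=8, (2,6) g=3 f=8, (3,4) g=2 f=6]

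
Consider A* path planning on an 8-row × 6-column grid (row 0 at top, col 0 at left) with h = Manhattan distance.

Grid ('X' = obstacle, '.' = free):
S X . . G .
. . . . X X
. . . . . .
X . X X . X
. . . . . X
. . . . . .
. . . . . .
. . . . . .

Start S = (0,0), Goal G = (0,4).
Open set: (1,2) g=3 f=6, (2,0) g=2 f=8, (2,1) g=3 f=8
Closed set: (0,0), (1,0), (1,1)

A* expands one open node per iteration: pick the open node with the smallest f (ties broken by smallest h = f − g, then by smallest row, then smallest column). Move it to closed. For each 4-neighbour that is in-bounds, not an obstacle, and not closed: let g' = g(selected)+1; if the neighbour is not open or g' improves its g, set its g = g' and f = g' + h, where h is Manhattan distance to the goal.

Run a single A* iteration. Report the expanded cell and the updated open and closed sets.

step 1: expand (1,2) (f=6, h=3) → closed; open now [(0,2) g=4 f=6, (1,3) g=4 f=6, (2,0) g=2 f=8, (2,1) g=3 f=8, (2,2) g=4 f=8]

expanded=(1,2); open=[(0,2) g=4 f=6, (1,3) g=4 f=6, (2,0) g=2 f=8, (2,1) g=3 f=8, (2,2) g=4 f=8]; closed=[(0,0), (1,0), (1,1), (1,2)]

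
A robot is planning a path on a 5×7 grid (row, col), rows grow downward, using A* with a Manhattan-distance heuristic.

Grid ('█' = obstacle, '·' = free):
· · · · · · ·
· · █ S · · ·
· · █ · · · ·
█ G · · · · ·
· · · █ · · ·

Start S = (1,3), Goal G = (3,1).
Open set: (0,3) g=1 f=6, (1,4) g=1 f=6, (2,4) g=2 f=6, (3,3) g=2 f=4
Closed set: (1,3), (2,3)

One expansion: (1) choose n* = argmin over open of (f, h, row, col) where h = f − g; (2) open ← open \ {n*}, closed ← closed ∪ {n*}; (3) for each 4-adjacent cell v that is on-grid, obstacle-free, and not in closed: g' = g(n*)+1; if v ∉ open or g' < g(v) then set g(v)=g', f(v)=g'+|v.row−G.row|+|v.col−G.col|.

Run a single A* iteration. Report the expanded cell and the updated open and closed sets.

expanded=(3,3); open=[(0,3) g=1 f=6, (1,4) g=1 f=6, (2,4) g=2 f=6, (3,2) g=3 f=4, (3,4) g=3 f=6]; closed=[(1,3), (2,3), (3,3)]

step 1: expand (3,3) (f=4, h=2) → closed; open now [(0,3) g=1 f=6, (1,4) g=1 f=6, (2,4) g=2 f=6, (3,2) g=3 f=4, (3,4) g=3 f=6]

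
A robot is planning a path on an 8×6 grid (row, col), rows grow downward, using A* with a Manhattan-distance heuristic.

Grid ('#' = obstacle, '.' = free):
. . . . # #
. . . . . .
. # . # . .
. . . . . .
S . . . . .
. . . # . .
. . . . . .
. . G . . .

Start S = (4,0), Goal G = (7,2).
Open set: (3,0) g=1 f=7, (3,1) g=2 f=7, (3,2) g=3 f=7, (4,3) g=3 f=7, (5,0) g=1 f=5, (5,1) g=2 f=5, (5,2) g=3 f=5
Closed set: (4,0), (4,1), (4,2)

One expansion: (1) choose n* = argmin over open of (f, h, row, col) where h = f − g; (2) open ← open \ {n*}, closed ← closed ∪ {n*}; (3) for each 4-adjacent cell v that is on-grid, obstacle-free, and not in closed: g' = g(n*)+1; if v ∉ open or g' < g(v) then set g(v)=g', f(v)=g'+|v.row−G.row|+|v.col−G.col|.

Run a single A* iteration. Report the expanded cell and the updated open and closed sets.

step 1: expand (5,2) (f=5, h=2) → closed; open now [(3,0) g=1 f=7, (3,1) g=2 f=7, (3,2) g=3 f=7, (4,3) g=3 f=7, (5,0) g=1 f=5, (5,1) g=2 f=5, (6,2) g=4 f=5]

expanded=(5,2); open=[(3,0) g=1 f=7, (3,1) g=2 f=7, (3,2) g=3 f=7, (4,3) g=3 f=7, (5,0) g=1 f=5, (5,1) g=2 f=5, (6,2) g=4 f=5]; closed=[(4,0), (4,1), (4,2), (5,2)]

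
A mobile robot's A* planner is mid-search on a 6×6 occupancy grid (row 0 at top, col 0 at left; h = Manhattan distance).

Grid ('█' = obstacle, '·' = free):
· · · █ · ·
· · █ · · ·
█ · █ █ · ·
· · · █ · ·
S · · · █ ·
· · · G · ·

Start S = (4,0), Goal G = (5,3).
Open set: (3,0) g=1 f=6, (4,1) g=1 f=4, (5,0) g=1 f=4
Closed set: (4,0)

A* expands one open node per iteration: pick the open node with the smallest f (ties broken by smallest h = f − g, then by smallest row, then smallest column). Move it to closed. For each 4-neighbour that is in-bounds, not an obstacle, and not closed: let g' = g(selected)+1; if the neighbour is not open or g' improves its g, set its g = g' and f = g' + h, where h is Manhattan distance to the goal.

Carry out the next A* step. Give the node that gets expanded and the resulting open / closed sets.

step 1: expand (4,1) (f=4, h=3) → closed; open now [(3,0) g=1 f=6, (3,1) g=2 f=6, (4,2) g=2 f=4, (5,0) g=1 f=4, (5,1) g=2 f=4]

expanded=(4,1); open=[(3,0) g=1 f=6, (3,1) g=2 f=6, (4,2) g=2 f=4, (5,0) g=1 f=4, (5,1) g=2 f=4]; closed=[(4,0), (4,1)]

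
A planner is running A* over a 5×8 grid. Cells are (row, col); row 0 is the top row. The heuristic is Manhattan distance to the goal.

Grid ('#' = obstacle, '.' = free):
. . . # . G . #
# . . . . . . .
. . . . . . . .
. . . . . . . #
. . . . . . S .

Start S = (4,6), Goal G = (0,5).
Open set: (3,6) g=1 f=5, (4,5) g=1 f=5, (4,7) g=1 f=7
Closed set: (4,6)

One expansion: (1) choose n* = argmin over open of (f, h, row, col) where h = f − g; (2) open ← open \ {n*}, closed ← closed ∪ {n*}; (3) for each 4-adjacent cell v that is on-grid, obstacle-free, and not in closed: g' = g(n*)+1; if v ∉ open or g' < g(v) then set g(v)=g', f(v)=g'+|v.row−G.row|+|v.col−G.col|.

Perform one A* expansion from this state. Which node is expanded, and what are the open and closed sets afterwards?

step 1: expand (3,6) (f=5, h=4) → closed; open now [(2,6) g=2 f=5, (3,5) g=2 f=5, (4,5) g=1 f=5, (4,7) g=1 f=7]

expanded=(3,6); open=[(2,6) g=2 f=5, (3,5) g=2 f=5, (4,5) g=1 f=5, (4,7) g=1 f=7]; closed=[(3,6), (4,6)]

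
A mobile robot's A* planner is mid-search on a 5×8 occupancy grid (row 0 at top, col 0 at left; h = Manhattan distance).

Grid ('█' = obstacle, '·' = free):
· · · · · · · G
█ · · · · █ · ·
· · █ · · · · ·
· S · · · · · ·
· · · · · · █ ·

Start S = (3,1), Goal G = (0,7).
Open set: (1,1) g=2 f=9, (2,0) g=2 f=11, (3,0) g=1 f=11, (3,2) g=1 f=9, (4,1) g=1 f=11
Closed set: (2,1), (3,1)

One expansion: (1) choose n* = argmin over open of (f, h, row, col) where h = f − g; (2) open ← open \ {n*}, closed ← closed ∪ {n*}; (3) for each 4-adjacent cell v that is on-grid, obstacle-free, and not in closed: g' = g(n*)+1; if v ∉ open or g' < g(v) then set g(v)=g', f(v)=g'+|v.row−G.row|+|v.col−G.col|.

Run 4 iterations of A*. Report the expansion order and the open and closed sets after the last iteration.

step 1: expand (1,1) (f=9, h=7) → closed; open now [(0,1) g=3 f=9, (1,2) g=3 f=9, (2,0) g=2 f=11, (3,0) g=1 f=11, (3,2) g=1 f=9, (4,1) g=1 f=11]
step 2: expand (0,1) (f=9, h=6) → closed; open now [(0,0) g=4 f=11, (0,2) g=4 f=9, (1,2) g=3 f=9, (2,0) g=2 f=11, (3,0) g=1 f=11, (3,2) g=1 f=9, (4,1) g=1 f=11]
step 3: expand (0,2) (f=9, h=5) → closed; open now [(0,0) g=4 f=11, (0,3) g=5 f=9, (1,2) g=3 f=9, (2,0) g=2 f=11, (3,0) g=1 f=11, (3,2) g=1 f=9, (4,1) g=1 f=11]
step 4: expand (0,3) (f=9, h=4) → closed; open now [(0,0) g=4 f=11, (0,4) g=6 f=9, (1,2) g=3 f=9, (1,3) g=6 f=11, (2,0) g=2 f=11, (3,0) g=1 f=11, (3,2) g=1 f=9, (4,1) g=1 f=11]

order=[(1,1) → (0,1) → (0,2) → (0,3)]; open=[(0,0) g=4 f=11, (0,4) g=6 f=9, (1,2) g=3 f=9, (1,3) g=6 f=11, (2,0) g=2 f=11, (3,0) g=1 f=11, (3,2) g=1 f=9, (4,1) g=1 f=11]; closed=[(0,1), (0,2), (0,3), (1,1), (2,1), (3,1)]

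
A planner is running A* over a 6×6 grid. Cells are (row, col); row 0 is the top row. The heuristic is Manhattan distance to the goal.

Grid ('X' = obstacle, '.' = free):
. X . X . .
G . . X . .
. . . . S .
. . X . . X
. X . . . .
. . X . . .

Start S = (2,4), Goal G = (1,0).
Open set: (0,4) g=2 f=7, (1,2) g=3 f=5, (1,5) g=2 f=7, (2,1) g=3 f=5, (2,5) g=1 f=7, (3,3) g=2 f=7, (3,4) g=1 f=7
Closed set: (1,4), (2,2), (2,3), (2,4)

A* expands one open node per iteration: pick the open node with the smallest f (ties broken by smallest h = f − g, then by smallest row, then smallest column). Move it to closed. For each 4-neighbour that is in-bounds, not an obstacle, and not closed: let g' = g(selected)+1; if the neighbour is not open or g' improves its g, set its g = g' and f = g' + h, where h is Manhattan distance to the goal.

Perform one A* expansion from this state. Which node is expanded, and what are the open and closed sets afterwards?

step 1: expand (1,2) (f=5, h=2) → closed; open now [(0,2) g=4 f=7, (0,4) g=2 f=7, (1,1) g=4 f=5, (1,5) g=2 f=7, (2,1) g=3 f=5, (2,5) g=1 f=7, (3,3) g=2 f=7, (3,4) g=1 f=7]

expanded=(1,2); open=[(0,2) g=4 f=7, (0,4) g=2 f=7, (1,1) g=4 f=5, (1,5) g=2 f=7, (2,1) g=3 f=5, (2,5) g=1 f=7, (3,3) g=2 f=7, (3,4) g=1 f=7]; closed=[(1,2), (1,4), (2,2), (2,3), (2,4)]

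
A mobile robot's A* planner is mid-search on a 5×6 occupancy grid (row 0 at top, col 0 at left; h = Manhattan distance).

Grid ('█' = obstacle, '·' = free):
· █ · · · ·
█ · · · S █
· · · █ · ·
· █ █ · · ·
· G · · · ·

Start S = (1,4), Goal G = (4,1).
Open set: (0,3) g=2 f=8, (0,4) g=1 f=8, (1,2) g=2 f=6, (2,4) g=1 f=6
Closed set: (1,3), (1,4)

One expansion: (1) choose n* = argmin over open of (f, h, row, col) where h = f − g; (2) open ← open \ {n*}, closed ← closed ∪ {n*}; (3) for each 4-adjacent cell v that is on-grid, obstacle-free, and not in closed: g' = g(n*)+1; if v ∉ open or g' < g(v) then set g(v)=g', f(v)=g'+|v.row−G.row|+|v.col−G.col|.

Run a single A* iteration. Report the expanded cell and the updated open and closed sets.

step 1: expand (1,2) (f=6, h=4) → closed; open now [(0,2) g=3 f=8, (0,3) g=2 f=8, (0,4) g=1 f=8, (1,1) g=3 f=6, (2,2) g=3 f=6, (2,4) g=1 f=6]

expanded=(1,2); open=[(0,2) g=3 f=8, (0,3) g=2 f=8, (0,4) g=1 f=8, (1,1) g=3 f=6, (2,2) g=3 f=6, (2,4) g=1 f=6]; closed=[(1,2), (1,3), (1,4)]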